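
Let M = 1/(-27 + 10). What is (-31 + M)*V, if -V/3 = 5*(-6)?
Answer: -47520/17 ≈ -2795.3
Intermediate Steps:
V = 90 (V = -15*(-6) = -3*(-30) = 90)
M = -1/17 (M = 1/(-17) = -1/17 ≈ -0.058824)
(-31 + M)*V = (-31 - 1/17)*90 = -528/17*90 = -47520/17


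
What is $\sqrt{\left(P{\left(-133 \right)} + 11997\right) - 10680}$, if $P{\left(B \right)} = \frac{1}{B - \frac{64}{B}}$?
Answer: $\frac{2 \sqrt{4091113590}}{3525} \approx 36.29$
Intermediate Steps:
$\sqrt{\left(P{\left(-133 \right)} + 11997\right) - 10680} = \sqrt{\left(- \frac{133}{-64 + \left(-133\right)^{2}} + 11997\right) - 10680} = \sqrt{\left(- \frac{133}{-64 + 17689} + 11997\right) - 10680} = \sqrt{\left(- \frac{133}{17625} + 11997\right) - 10680} = \sqrt{\frac{211446992}{17625} - 10680} = \sqrt{\frac{23211992}{17625}} = \frac{2 \sqrt{4091113590}}{3525}$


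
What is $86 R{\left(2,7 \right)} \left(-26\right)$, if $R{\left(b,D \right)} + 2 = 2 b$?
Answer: $-4472$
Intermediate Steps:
$R{\left(b,D \right)} = -2 + 2 b$
$86 R{\left(2,7 \right)} \left(-26\right) = 86 \left(-2 + 2 \cdot 2\right) \left(-26\right) = 86 \left(-2 + 4\right) \left(-26\right) = 86 \cdot 2 \left(-26\right) = 172 \left(-26\right) = -4472$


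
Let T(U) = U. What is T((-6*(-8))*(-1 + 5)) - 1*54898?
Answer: -54706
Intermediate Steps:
T((-6*(-8))*(-1 + 5)) - 1*54898 = (-6*(-8))*(-1 + 5) - 1*54898 = 48*4 - 54898 = 192 - 54898 = -54706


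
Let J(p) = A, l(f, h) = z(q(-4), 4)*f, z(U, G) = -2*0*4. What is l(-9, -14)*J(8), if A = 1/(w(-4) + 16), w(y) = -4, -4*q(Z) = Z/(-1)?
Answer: 0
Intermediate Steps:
q(Z) = Z/4 (q(Z) = -Z/(4*(-1)) = -Z*(-1)/4 = -(-1)*Z/4 = Z/4)
z(U, G) = 0 (z(U, G) = 0*4 = 0)
l(f, h) = 0 (l(f, h) = 0*f = 0)
A = 1/12 (A = 1/(-4 + 16) = 1/12 ≈ 0.083333)
J(p) = 1/12
l(-9, -14)*J(8) = 0*(1/12) = 0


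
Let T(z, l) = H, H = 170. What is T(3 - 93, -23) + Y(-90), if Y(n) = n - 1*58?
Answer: 22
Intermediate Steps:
T(z, l) = 170
Y(n) = -58 + n (Y(n) = n - 58 = -58 + n)
T(3 - 93, -23) + Y(-90) = 170 + (-58 - 90) = 170 - 148 = 22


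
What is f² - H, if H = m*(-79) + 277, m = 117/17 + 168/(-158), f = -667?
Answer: 7566219/17 ≈ 4.4507e+5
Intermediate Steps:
m = 7815/1343 (m = 117*(1/17) + 168*(-1/158) = 117/17 - 84/79 = 7815/1343 ≈ 5.8191)
H = -3106/17 (H = (7815/1343)*(-79) + 277 = -7815/17 + 277 = -3106/17 ≈ -182.71)
f² - H = (-667)² - 1*(-3106/17) = 444889 + 3106/17 = 7566219/17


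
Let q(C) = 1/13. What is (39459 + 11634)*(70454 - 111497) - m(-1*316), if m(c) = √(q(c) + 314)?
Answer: -2097009999 - √53079/13 ≈ -2.0970e+9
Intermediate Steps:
q(C) = 1/13
m(c) = √53079/13 (m(c) = √(1/13 + 314) = √(4083/13) = √53079/13)
(39459 + 11634)*(70454 - 111497) - m(-1*316) = (39459 + 11634)*(70454 - 111497) - √53079/13 = 51093*(-41043) - √53079/13 = -2097009999 - √53079/13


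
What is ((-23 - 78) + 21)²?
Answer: 6400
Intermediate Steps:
((-23 - 78) + 21)² = (-101 + 21)² = (-80)² = 6400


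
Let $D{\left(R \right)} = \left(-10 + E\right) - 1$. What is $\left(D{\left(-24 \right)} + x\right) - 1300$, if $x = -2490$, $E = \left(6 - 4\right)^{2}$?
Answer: $-3797$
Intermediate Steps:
$E = 4$ ($E = 2^{2} = 4$)
$D{\left(R \right)} = -7$ ($D{\left(R \right)} = \left(-10 + 4\right) - 1 = -6 - 1 = -7$)
$\left(D{\left(-24 \right)} + x\right) - 1300 = \left(-7 - 2490\right) - 1300 = -2497 - 1300 = -3797$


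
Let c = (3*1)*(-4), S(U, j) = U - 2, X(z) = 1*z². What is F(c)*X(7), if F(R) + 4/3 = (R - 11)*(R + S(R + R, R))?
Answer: 128282/3 ≈ 42761.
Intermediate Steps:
X(z) = z²
S(U, j) = -2 + U
c = -12 (c = 3*(-4) = -12)
F(R) = -4/3 + (-11 + R)*(-2 + 3*R) (F(R) = -4/3 + (R - 11)*(R + (-2 + (R + R))) = -4/3 + (-11 + R)*(R + (-2 + 2*R)) = -4/3 + (-11 + R)*(-2 + 3*R))
F(c)*X(7) = (62/3 - 35*(-12) + 3*(-12)²)*7² = (62/3 + 420 + 3*144)*49 = (62/3 + 420 + 432)*49 = (2618/3)*49 = 128282/3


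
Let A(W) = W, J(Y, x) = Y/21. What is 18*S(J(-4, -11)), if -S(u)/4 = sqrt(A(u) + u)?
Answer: -48*I*sqrt(42)/7 ≈ -44.439*I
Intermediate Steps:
J(Y, x) = Y/21 (J(Y, x) = Y*(1/21) = Y/21)
S(u) = -4*sqrt(2)*sqrt(u) (S(u) = -4*sqrt(u + u) = -4*sqrt(2)*sqrt(u))
18*S(J(-4, -11)) = 18*(-4*sqrt(2)*sqrt((1/21)*(-4))) = 18*(-4*sqrt(2)*sqrt(-4/21)) = 18*(-4*sqrt(2)*2*I*sqrt(21)/21) = 18*(-8*I*sqrt(42)/21) = -48*I*sqrt(42)/7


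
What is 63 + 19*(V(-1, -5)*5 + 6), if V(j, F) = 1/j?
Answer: 82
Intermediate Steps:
63 + 19*(V(-1, -5)*5 + 6) = 63 + 19*(5/(-1) + 6) = 63 + 19*(-1*5 + 6) = 63 + 19*(-5 + 6) = 63 + 19*1 = 63 + 19 = 82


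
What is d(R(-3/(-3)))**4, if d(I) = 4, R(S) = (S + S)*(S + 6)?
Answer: 256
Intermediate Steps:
R(S) = 2*S*(6 + S) (R(S) = (2*S)*(6 + S) = 2*S*(6 + S))
d(R(-3/(-3)))**4 = 4**4 = 256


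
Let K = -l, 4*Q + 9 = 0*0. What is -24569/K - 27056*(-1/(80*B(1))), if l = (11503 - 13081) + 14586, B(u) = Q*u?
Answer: -28960169/195120 ≈ -148.42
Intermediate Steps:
Q = -9/4 (Q = -9/4 + (0*0)/4 = -9/4 + (¼)*0 = -9/4 + 0 = -9/4 ≈ -2.2500)
B(u) = -9*u/4
l = 13008 (l = -1578 + 14586 = 13008)
K = -13008 (K = -1*13008 = -13008)
-24569/K - 27056*(-1/(80*B(1))) = -24569/(-13008) - 27056/((20*(-9/4*1))*(-4)) = -24569*(-1/13008) - 27056/((20*(-9/4))*(-4)) = 24569/13008 - 27056/((-45*(-4))) = 24569/13008 - 27056/180 = 24569/13008 - 27056*1/180 = 24569/13008 - 6764/45 = -28960169/195120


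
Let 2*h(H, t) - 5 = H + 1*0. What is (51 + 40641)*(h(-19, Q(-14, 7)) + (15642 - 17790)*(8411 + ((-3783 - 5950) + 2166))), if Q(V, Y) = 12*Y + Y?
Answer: -73771299948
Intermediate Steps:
Q(V, Y) = 13*Y
h(H, t) = 5/2 + H/2 (h(H, t) = 5/2 + (H + 1*0)/2 = 5/2 + (H + 0)/2 = 5/2 + H/2)
(51 + 40641)*(h(-19, Q(-14, 7)) + (15642 - 17790)*(8411 + ((-3783 - 5950) + 2166))) = (51 + 40641)*((5/2 + (½)*(-19)) + (15642 - 17790)*(8411 + ((-3783 - 5950) + 2166))) = 40692*((5/2 - 19/2) - 2148*(8411 + (-9733 + 2166))) = 40692*(-7 - 2148*(8411 - 7567)) = 40692*(-7 - 2148*844) = 40692*(-7 - 1812912) = 40692*(-1812919) = -73771299948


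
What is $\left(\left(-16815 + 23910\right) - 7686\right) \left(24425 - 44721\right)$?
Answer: $11994936$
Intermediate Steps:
$\left(\left(-16815 + 23910\right) - 7686\right) \left(24425 - 44721\right) = \left(7095 - 7686\right) \left(-20296\right) = \left(-591\right) \left(-20296\right) = 11994936$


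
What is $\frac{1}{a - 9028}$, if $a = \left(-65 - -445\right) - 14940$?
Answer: $- \frac{1}{23588} \approx -4.2394 \cdot 10^{-5}$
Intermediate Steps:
$a = -14560$ ($a = \left(-65 + 445\right) - 14940 = 380 - 14940 = -14560$)
$\frac{1}{a - 9028} = \frac{1}{-14560 - 9028} = \frac{1}{-23588} = - \frac{1}{23588}$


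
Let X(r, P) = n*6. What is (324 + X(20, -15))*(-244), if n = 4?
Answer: -84912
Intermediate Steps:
X(r, P) = 24 (X(r, P) = 4*6 = 24)
(324 + X(20, -15))*(-244) = (324 + 24)*(-244) = 348*(-244) = -84912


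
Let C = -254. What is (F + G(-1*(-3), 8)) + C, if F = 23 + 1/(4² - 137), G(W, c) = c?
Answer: -26984/121 ≈ -223.01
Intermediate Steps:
F = 2782/121 (F = 23 + 1/(16 - 137) = 23 + 1/(-121) = 23 - 1/121 = 2782/121 ≈ 22.992)
(F + G(-1*(-3), 8)) + C = (2782/121 + 8) - 254 = 3750/121 - 254 = -26984/121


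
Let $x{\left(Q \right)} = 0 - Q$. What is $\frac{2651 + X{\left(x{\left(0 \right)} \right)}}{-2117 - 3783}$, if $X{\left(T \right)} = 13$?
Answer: $- \frac{666}{1475} \approx -0.45153$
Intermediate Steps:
$x{\left(Q \right)} = - Q$
$\frac{2651 + X{\left(x{\left(0 \right)} \right)}}{-2117 - 3783} = \frac{2651 + 13}{-2117 - 3783} = \frac{2664}{-5900} = 2664 \left(- \frac{1}{5900}\right) = - \frac{666}{1475}$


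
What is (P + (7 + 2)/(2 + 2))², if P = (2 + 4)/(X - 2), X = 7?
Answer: 4761/400 ≈ 11.902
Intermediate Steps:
P = 6/5 (P = (2 + 4)/(7 - 2) = 6/5 ≈ 1.2000)
(P + (7 + 2)/(2 + 2))² = (6/5 + (7 + 2)/(2 + 2))² = (6/5 + 9/4)² = (69/20)² = 4761/400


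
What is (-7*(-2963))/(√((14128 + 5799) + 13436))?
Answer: 20741*√3707/11121 ≈ 113.55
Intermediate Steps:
(-7*(-2963))/(√((14128 + 5799) + 13436)) = 20741/(√(19927 + 13436)) = 20741/(√33363) = 20741/((3*√3707)) = 20741*(√3707/11121) = 20741*√3707/11121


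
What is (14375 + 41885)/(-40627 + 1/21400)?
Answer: -1203964000/869417799 ≈ -1.3848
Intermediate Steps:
(14375 + 41885)/(-40627 + 1/21400) = 56260/(-40627 + 1/21400) = 56260/(-869417799/21400) = 56260*(-21400/869417799) = -1203964000/869417799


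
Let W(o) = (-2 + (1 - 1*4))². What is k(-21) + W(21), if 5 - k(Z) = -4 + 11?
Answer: 23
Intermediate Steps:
W(o) = 25 (W(o) = (-2 + (1 - 4))² = (-2 - 3)² = (-5)² = 25)
k(Z) = -2 (k(Z) = 5 - (-4 + 11) = 5 - 1*7 = 5 - 7 = -2)
k(-21) + W(21) = -2 + 25 = 23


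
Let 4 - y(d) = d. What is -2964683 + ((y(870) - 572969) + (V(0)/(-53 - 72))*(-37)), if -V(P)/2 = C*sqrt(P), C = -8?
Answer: -3538518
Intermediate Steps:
y(d) = 4 - d
V(P) = 16*sqrt(P) (V(P) = -(-16)*sqrt(P) = 16*sqrt(P))
-2964683 + ((y(870) - 572969) + (V(0)/(-53 - 72))*(-37)) = -2964683 + (((4 - 1*870) - 572969) + ((16*sqrt(0))/(-53 - 72))*(-37)) = -2964683 + (((4 - 870) - 572969) + ((16*0)/(-125))*(-37)) = -2964683 + ((-866 - 572969) + (0*(-1/125))*(-37)) = -2964683 + (-573835 + 0*(-37)) = -2964683 + (-573835 + 0) = -2964683 - 573835 = -3538518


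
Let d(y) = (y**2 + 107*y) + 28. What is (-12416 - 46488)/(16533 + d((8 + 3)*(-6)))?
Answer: -58904/13855 ≈ -4.2515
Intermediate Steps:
d(y) = 28 + y**2 + 107*y
(-12416 - 46488)/(16533 + d((8 + 3)*(-6))) = (-12416 - 46488)/(16533 + (28 + ((8 + 3)*(-6))**2 + 107*((8 + 3)*(-6)))) = -58904/(16533 + (28 + (11*(-6))**2 + 107*(11*(-6)))) = -58904/(16533 + (28 + (-66)**2 + 107*(-66))) = -58904/(16533 + (28 + 4356 - 7062)) = -58904/(16533 - 2678) = -58904/13855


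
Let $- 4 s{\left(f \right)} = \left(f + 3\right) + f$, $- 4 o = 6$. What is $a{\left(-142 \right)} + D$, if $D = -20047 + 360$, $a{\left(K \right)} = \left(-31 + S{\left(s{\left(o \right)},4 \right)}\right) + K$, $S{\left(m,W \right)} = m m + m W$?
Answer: $-19860$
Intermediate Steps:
$o = - \frac{3}{2}$ ($o = \left(- \frac{1}{4}\right) 6 = - \frac{3}{2} \approx -1.5$)
$s{\left(f \right)} = - \frac{3}{4} - \frac{f}{2}$ ($s{\left(f \right)} = - \frac{\left(f + 3\right) + f}{4} = - \frac{\left(3 + f\right) + f}{4} = - \frac{3 + 2 f}{4} = - \frac{3}{4} - \frac{f}{2}$)
$S{\left(m,W \right)} = m^{2} + W m$
$a{\left(K \right)} = -31 + K$ ($a{\left(K \right)} = \left(-31 + \left(- \frac{3}{4} - - \frac{3}{4}\right) \left(4 - 0\right)\right) + K = \left(-31 + \left(- \frac{3}{4} + \frac{3}{4}\right) \left(4 + \left(- \frac{3}{4} + \frac{3}{4}\right)\right)\right) + K = \left(-31 + 0 \left(4 + 0\right)\right) + K = \left(-31 + 0 \cdot 4\right) + K = \left(-31 + 0\right) + K = -31 + K$)
$D = -19687$
$a{\left(-142 \right)} + D = \left(-31 - 142\right) - 19687 = -173 - 19687 = -19860$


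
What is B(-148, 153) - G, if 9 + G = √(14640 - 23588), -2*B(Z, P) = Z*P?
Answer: 11331 - 2*I*√2237 ≈ 11331.0 - 94.594*I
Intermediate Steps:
B(Z, P) = -P*Z/2 (B(Z, P) = -Z*P/2 = -P*Z/2)
G = -9 + 2*I*√2237 (G = -9 + √(14640 - 23588) = -9 + √(-8948) = -9 + 2*I*√2237 ≈ -9.0 + 94.594*I)
B(-148, 153) - G = -½*153*(-148) - (-9 + 2*I*√2237) = 11322 + (9 - 2*I*√2237) = 11331 - 2*I*√2237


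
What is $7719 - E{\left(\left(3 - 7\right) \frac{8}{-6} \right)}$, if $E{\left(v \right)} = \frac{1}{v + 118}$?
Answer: $\frac{2856027}{370} \approx 7719.0$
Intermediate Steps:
$E{\left(v \right)} = \frac{1}{118 + v}$
$7719 - E{\left(\left(3 - 7\right) \frac{8}{-6} \right)} = 7719 - \frac{1}{118 + \left(3 - 7\right) \frac{8}{-6}} = 7719 - \frac{1}{118 - 4 \cdot 8 \left(- \frac{1}{6}\right)} = 7719 - \frac{1}{118 - - \frac{16}{3}} = 7719 - \frac{1}{118 + \frac{16}{3}} = 7719 - \frac{1}{\frac{370}{3}} = 7719 - \frac{3}{370} = \frac{2856027}{370}$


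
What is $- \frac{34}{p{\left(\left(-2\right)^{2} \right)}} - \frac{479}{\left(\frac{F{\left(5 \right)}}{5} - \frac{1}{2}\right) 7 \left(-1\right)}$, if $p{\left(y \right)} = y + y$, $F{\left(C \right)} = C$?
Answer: $\frac{3713}{28} \approx 132.61$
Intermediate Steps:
$p{\left(y \right)} = 2 y$
$- \frac{34}{p{\left(\left(-2\right)^{2} \right)}} - \frac{479}{\left(\frac{F{\left(5 \right)}}{5} - \frac{1}{2}\right) 7 \left(-1\right)} = - \frac{34}{2 \left(-2\right)^{2}} - \frac{479}{\left(\frac{5}{5} - \frac{1}{2}\right) 7 \left(-1\right)} = - \frac{34}{2 \cdot 4} - \frac{479}{\left(5 \cdot \frac{1}{5} - \frac{1}{2}\right) 7 \left(-1\right)} = - \frac{34}{8} - \frac{479}{\left(1 - \frac{1}{2}\right) 7 \left(-1\right)} = \left(-34\right) \frac{1}{8} - \frac{479}{\frac{1}{2} \cdot 7 \left(-1\right)} = - \frac{17}{4} - \frac{479}{\frac{7}{2} \left(-1\right)} = - \frac{17}{4} - \frac{479}{- \frac{7}{2}} = - \frac{17}{4} - - \frac{958}{7} = - \frac{17}{4} + \frac{958}{7} = \frac{3713}{28}$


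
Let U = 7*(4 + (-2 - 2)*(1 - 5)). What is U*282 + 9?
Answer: 39489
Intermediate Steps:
U = 140 (U = 7*(4 - 4*(-4)) = 7*(4 + 16) = 7*20 = 140)
U*282 + 9 = 140*282 + 9 = 39480 + 9 = 39489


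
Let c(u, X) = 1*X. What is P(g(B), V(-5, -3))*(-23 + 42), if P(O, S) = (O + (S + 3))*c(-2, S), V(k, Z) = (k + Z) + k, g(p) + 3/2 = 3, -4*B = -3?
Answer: 4199/2 ≈ 2099.5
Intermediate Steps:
B = 3/4 (B = -1/4*(-3) = 3/4 ≈ 0.75000)
g(p) = 3/2 (g(p) = -3/2 + 3 = 3/2)
V(k, Z) = Z + 2*k (V(k, Z) = (Z + k) + k = Z + 2*k)
c(u, X) = X
P(O, S) = S*(3 + O + S) (P(O, S) = (O + (S + 3))*S = (O + (3 + S))*S = (3 + O + S)*S = S*(3 + O + S))
P(g(B), V(-5, -3))*(-23 + 42) = ((-3 + 2*(-5))*(3 + 3/2 + (-3 + 2*(-5))))*(-23 + 42) = ((-3 - 10)*(3 + 3/2 + (-3 - 10)))*19 = -13*(3 + 3/2 - 13)*19 = -13*(-17/2)*19 = (221/2)*19 = 4199/2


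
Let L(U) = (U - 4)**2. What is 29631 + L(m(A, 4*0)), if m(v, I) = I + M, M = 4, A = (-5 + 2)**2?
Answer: 29631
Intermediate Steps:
A = 9 (A = (-3)**2 = 9)
m(v, I) = 4 + I (m(v, I) = I + 4 = 4 + I)
L(U) = (-4 + U)**2
29631 + L(m(A, 4*0)) = 29631 + (-4 + (4 + 4*0))**2 = 29631 + (-4 + (4 + 0))**2 = 29631 + (-4 + 4)**2 = 29631 + 0**2 = 29631 + 0 = 29631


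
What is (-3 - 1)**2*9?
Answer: 144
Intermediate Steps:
(-3 - 1)**2*9 = (-4)**2*9 = 16*9 = 144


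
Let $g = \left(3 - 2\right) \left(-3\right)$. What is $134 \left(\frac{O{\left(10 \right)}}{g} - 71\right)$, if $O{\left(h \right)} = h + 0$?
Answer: $- \frac{29882}{3} \approx -9960.7$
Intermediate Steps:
$O{\left(h \right)} = h$
$g = -3$ ($g = 1 \left(-3\right) = -3$)
$134 \left(\frac{O{\left(10 \right)}}{g} - 71\right) = 134 \left(\frac{10}{-3} - 71\right) = 134 \left(10 \left(- \frac{1}{3}\right) - 71\right) = 134 \left(- \frac{10}{3} - 71\right) = 134 \left(- \frac{223}{3}\right) = - \frac{29882}{3}$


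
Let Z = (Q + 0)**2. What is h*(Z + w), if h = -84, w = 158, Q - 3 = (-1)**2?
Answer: -14616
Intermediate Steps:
Q = 4 (Q = 3 + (-1)**2 = 3 + 1 = 4)
Z = 16 (Z = (4 + 0)**2 = 4**2 = 16)
h*(Z + w) = -84*(16 + 158) = -84*174 = -14616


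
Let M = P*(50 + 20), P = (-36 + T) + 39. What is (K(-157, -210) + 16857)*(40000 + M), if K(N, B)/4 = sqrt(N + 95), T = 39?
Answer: 723839580 + 171760*I*sqrt(62) ≈ 7.2384e+8 + 1.3524e+6*I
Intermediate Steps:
K(N, B) = 4*sqrt(95 + N) (K(N, B) = 4*sqrt(N + 95) = 4*sqrt(95 + N))
P = 42 (P = (-36 + 39) + 39 = 3 + 39 = 42)
M = 2940 (M = 42*(50 + 20) = 42*70 = 2940)
(K(-157, -210) + 16857)*(40000 + M) = (4*sqrt(95 - 157) + 16857)*(40000 + 2940) = (4*sqrt(-62) + 16857)*42940 = (4*(I*sqrt(62)) + 16857)*42940 = (4*I*sqrt(62) + 16857)*42940 = (16857 + 4*I*sqrt(62))*42940 = 723839580 + 171760*I*sqrt(62)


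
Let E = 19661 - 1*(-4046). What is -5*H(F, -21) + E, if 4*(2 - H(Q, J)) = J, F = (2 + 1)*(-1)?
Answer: 94683/4 ≈ 23671.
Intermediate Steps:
F = -3 (F = 3*(-1) = -3)
H(Q, J) = 2 - J/4
E = 23707 (E = 19661 + 4046 = 23707)
-5*H(F, -21) + E = -5*(2 - ¼*(-21)) + 23707 = -5*(2 + 21/4) + 23707 = -5*29/4 + 23707 = -145/4 + 23707 = 94683/4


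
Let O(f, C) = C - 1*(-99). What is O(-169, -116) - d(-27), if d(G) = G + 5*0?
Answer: 10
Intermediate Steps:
O(f, C) = 99 + C (O(f, C) = C + 99 = 99 + C)
d(G) = G (d(G) = G + 0 = G)
O(-169, -116) - d(-27) = (99 - 116) - 1*(-27) = -17 + 27 = 10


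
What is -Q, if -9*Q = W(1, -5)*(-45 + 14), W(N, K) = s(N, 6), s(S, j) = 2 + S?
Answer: -31/3 ≈ -10.333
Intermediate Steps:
W(N, K) = 2 + N
Q = 31/3 (Q = -(2 + 1)*(-45 + 14)/9 = -(-31)/3 = -⅑*(-93) = 31/3 ≈ 10.333)
-Q = -1*31/3 = -31/3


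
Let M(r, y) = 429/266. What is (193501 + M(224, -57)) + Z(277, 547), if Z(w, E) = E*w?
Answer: 91775749/266 ≈ 3.4502e+5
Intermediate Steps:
M(r, y) = 429/266 (M(r, y) = 429*(1/266) = 429/266)
(193501 + M(224, -57)) + Z(277, 547) = (193501 + 429/266) + 547*277 = 51471695/266 + 151519 = 91775749/266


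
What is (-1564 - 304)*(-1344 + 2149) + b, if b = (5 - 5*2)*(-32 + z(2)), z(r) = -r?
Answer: -1503570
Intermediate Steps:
b = 170 (b = (5 - 5*2)*(-32 - 1*2) = (5 - 10)*(-32 - 2) = -5*(-34) = 170)
(-1564 - 304)*(-1344 + 2149) + b = (-1564 - 304)*(-1344 + 2149) + 170 = -1868*805 + 170 = -1503740 + 170 = -1503570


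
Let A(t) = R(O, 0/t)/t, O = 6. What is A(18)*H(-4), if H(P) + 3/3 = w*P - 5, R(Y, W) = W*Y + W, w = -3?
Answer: 0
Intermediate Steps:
R(Y, W) = W + W*Y
H(P) = -6 - 3*P (H(P) = -1 + (-3*P - 5) = -1 + (-5 - 3*P) = -6 - 3*P)
A(t) = 0 (A(t) = ((0/t)*(1 + 6))/t = (0*7)/t = 0/t = 0)
A(18)*H(-4) = 0*(-6 - 3*(-4)) = 0*(-6 + 12) = 0*6 = 0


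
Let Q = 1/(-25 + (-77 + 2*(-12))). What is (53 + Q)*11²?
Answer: 807917/126 ≈ 6412.0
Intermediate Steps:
Q = -1/126 (Q = 1/(-25 + (-77 - 24)) = 1/(-25 - 101) = 1/(-126) = -1/126 ≈ -0.0079365)
(53 + Q)*11² = (53 - 1/126)*11² = (6677/126)*121 = 807917/126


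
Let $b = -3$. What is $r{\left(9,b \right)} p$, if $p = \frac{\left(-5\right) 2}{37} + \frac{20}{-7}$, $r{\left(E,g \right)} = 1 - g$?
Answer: $- \frac{3240}{259} \approx -12.51$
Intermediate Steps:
$p = - \frac{810}{259}$ ($p = \left(-10\right) \frac{1}{37} + 20 \left(- \frac{1}{7}\right) = - \frac{10}{37} - \frac{20}{7} = - \frac{810}{259} \approx -3.1274$)
$r{\left(9,b \right)} p = \left(1 - -3\right) \left(- \frac{810}{259}\right) = \left(1 + 3\right) \left(- \frac{810}{259}\right) = 4 \left(- \frac{810}{259}\right) = - \frac{3240}{259}$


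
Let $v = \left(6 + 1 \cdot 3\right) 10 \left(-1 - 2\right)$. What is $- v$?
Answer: $270$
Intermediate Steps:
$v = -270$ ($v = \left(6 + 3\right) 10 \left(-1 - 2\right) = 9 \cdot 10 \left(-3\right) = 90 \left(-3\right) = -270$)
$- v = \left(-1\right) \left(-270\right) = 270$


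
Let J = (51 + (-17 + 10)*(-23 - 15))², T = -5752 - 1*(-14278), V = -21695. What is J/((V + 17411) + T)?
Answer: 100489/4242 ≈ 23.689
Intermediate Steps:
T = 8526 (T = -5752 + 14278 = 8526)
J = 100489 (J = (51 - 7*(-38))² = (51 + 266)² = 317² = 100489)
J/((V + 17411) + T) = 100489/((-21695 + 17411) + 8526) = 100489/(-4284 + 8526) = 100489/4242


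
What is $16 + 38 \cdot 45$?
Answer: $1726$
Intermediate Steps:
$16 + 38 \cdot 45 = 16 + 1710 = 1726$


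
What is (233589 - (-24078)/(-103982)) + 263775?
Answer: 25858439685/51991 ≈ 4.9736e+5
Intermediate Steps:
(233589 - (-24078)/(-103982)) + 263775 = (233589 - (-24078)*(-1)/103982) + 263775 = (233589 - 1*12039/51991) + 263775 = (233589 - 12039/51991) + 263775 = 12144513660/51991 + 263775 = 25858439685/51991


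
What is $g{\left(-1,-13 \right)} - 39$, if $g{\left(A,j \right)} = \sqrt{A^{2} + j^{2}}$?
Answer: $-39 + \sqrt{170} \approx -25.962$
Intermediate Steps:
$g{\left(-1,-13 \right)} - 39 = \sqrt{\left(-1\right)^{2} + \left(-13\right)^{2}} - 39 = \sqrt{1 + 169} - 39 = \sqrt{170} - 39 = -39 + \sqrt{170}$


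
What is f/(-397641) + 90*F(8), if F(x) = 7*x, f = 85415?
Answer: 2004025225/397641 ≈ 5039.8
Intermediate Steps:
f/(-397641) + 90*F(8) = 85415/(-397641) + 90*(7*8) = 85415*(-1/397641) + 90*56 = -85415/397641 + 5040 = 2004025225/397641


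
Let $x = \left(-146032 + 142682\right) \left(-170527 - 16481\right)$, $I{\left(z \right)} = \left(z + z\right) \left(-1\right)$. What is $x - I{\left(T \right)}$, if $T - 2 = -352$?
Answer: $626476100$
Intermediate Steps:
$T = -350$ ($T = 2 - 352 = -350$)
$I{\left(z \right)} = - 2 z$ ($I{\left(z \right)} = 2 z \left(-1\right) = - 2 z$)
$x = 626476800$ ($x = \left(-3350\right) \left(-187008\right) = 626476800$)
$x - I{\left(T \right)} = 626476800 - \left(-2\right) \left(-350\right) = 626476800 - 700 = 626476100$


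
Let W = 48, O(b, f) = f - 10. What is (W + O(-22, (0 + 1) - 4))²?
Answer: 1225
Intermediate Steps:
O(b, f) = -10 + f
(W + O(-22, (0 + 1) - 4))² = (48 + (-10 + ((0 + 1) - 4)))² = (48 + (-10 + (1 - 4)))² = (48 + (-10 - 3))² = (48 - 13)² = 35² = 1225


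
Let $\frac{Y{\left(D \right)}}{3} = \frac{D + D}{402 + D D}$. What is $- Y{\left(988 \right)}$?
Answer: $- \frac{2964}{488273} \approx -0.0060704$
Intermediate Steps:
$Y{\left(D \right)} = \frac{6 D}{402 + D^{2}}$ ($Y{\left(D \right)} = 3 \frac{D + D}{402 + D D} = 3 \frac{2 D}{402 + D^{2}} = \frac{6 D}{402 + D^{2}}$)
$- Y{\left(988 \right)} = - \frac{6 \cdot 988}{402 + 988^{2}} = - \frac{6 \cdot 988}{402 + 976144} = - \frac{6 \cdot 988}{976546} = \left(-1\right) \frac{2964}{488273} = - \frac{2964}{488273}$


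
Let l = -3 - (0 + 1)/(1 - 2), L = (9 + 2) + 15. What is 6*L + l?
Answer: 154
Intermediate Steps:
L = 26 (L = 11 + 15 = 26)
l = -2 (l = -3 - 1/(-1) = -3 - (-1) = -3 - 1*(-1) = -3 + 1 = -2)
6*L + l = 6*26 - 2 = 156 - 2 = 154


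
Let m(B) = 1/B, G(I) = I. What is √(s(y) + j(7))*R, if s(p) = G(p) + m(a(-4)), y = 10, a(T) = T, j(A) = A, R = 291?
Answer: 291*√67/2 ≈ 1191.0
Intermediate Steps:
m(B) = 1/B
s(p) = -¼ + p (s(p) = p + 1/(-4) = p - ¼ = -¼ + p)
√(s(y) + j(7))*R = √((-¼ + 10) + 7)*291 = √(39/4 + 7)*291 = √(67/4)*291 = (√67/2)*291 = 291*√67/2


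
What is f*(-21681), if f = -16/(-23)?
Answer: -346896/23 ≈ -15082.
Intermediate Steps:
f = 16/23 (f = -16*(-1/23) = 16/23 ≈ 0.69565)
f*(-21681) = (16/23)*(-21681) = -346896/23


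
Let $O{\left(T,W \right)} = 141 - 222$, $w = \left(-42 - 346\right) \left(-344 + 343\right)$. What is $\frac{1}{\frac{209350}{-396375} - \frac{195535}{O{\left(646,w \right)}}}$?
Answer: $\frac{428085}{1033176377} \approx 0.00041434$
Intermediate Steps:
$w = 388$ ($w = \left(-388\right) \left(-1\right) = 388$)
$O{\left(T,W \right)} = -81$ ($O{\left(T,W \right)} = 141 - 222 = -81$)
$\frac{1}{\frac{209350}{-396375} - \frac{195535}{O{\left(646,w \right)}}} = \frac{1}{\frac{209350}{-396375} - \frac{195535}{-81}} = \frac{1}{209350 \left(- \frac{1}{396375}\right) - - \frac{195535}{81}} = \frac{1}{- \frac{8374}{15855} + \frac{195535}{81}} = \frac{1}{\frac{1033176377}{428085}} = \frac{428085}{1033176377}$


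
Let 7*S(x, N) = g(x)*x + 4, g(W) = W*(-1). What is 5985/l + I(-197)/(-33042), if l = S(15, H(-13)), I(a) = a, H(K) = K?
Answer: -1384251053/7302282 ≈ -189.56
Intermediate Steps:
g(W) = -W
S(x, N) = 4/7 - x²/7 (S(x, N) = ((-x)*x + 4)/7 = (-x² + 4)/7 = (4 - x²)/7 = 4/7 - x²/7)
l = -221/7 (l = 4/7 - ⅐*15² = 4/7 - ⅐*225 = 4/7 - 225/7 = -221/7 ≈ -31.571)
5985/l + I(-197)/(-33042) = 5985/(-221/7) - 197/(-33042) = 5985*(-7/221) - 197*(-1/33042) = -41895/221 + 197/33042 = -1384251053/7302282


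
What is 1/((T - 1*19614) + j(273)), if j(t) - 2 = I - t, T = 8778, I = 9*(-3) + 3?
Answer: -1/11131 ≈ -8.9839e-5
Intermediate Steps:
I = -24 (I = -27 + 3 = -24)
j(t) = -22 - t (j(t) = 2 + (-24 - t) = -22 - t)
1/((T - 1*19614) + j(273)) = 1/((8778 - 1*19614) + (-22 - 1*273)) = 1/((8778 - 19614) + (-22 - 273)) = 1/(-10836 - 295) = 1/(-11131) = -1/11131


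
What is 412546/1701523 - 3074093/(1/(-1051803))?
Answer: 5501602784639743663/1701523 ≈ 3.2333e+12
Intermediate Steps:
412546/1701523 - 3074093/(1/(-1051803)) = 412546*(1/1701523) - 3074093/(-1/1051803) = 412546/1701523 - 3074093*(-1051803) = 412546/1701523 + 3233340239679 = 5501602784639743663/1701523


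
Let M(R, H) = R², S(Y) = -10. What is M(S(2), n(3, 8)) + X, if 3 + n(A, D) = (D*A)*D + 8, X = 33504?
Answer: 33604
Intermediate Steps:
n(A, D) = 5 + A*D² (n(A, D) = -3 + ((D*A)*D + 8) = -3 + ((A*D)*D + 8) = -3 + (A*D² + 8) = -3 + (8 + A*D²) = 5 + A*D²)
M(S(2), n(3, 8)) + X = (-10)² + 33504 = 100 + 33504 = 33604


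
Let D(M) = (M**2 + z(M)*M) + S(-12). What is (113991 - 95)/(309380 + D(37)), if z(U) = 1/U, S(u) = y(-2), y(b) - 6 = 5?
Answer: 113896/310761 ≈ 0.36651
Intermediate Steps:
y(b) = 11 (y(b) = 6 + 5 = 11)
S(u) = 11
D(M) = 12 + M**2 (D(M) = (M**2 + M/M) + 11 = (M**2 + 1) + 11 = (1 + M**2) + 11 = 12 + M**2)
(113991 - 95)/(309380 + D(37)) = (113991 - 95)/(309380 + (12 + 37**2)) = 113896/(309380 + (12 + 1369)) = 113896/(309380 + 1381) = 113896/310761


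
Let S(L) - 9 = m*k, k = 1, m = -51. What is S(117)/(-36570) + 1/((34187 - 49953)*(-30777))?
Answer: 3396617369/2957477959290 ≈ 0.0011485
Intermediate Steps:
S(L) = -42 (S(L) = 9 - 51*1 = 9 - 51 = -42)
S(117)/(-36570) + 1/((34187 - 49953)*(-30777)) = -42/(-36570) + 1/((34187 - 49953)*(-30777)) = -42*(-1/36570) - 1/30777/(-15766) = 7/6095 - 1/15766*(-1/30777) = 7/6095 + 1/485230182 = 3396617369/2957477959290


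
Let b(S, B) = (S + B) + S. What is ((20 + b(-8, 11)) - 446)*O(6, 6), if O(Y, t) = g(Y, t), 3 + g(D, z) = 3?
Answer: 0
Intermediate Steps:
g(D, z) = 0 (g(D, z) = -3 + 3 = 0)
O(Y, t) = 0
b(S, B) = B + 2*S (b(S, B) = (B + S) + S = B + 2*S)
((20 + b(-8, 11)) - 446)*O(6, 6) = ((20 + (11 + 2*(-8))) - 446)*0 = ((20 + (11 - 16)) - 446)*0 = ((20 - 5) - 446)*0 = (15 - 446)*0 = -431*0 = 0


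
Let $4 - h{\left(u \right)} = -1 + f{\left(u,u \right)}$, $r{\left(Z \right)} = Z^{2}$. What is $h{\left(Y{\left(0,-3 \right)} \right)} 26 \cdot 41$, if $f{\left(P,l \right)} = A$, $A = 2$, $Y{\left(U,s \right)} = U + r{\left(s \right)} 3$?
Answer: $3198$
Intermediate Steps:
$Y{\left(U,s \right)} = U + 3 s^{2}$ ($Y{\left(U,s \right)} = U + s^{2} \cdot 3 = U + 3 s^{2}$)
$f{\left(P,l \right)} = 2$
$h{\left(u \right)} = 3$ ($h{\left(u \right)} = 4 - \left(-1 + 2\right) = 4 - 1 = 3$)
$h{\left(Y{\left(0,-3 \right)} \right)} 26 \cdot 41 = 3 \cdot 26 \cdot 41 = 78 \cdot 41 = 3198$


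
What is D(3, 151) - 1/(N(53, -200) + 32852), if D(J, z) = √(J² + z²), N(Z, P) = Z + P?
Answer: -1/32705 + √22810 ≈ 151.03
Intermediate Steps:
N(Z, P) = P + Z
D(3, 151) - 1/(N(53, -200) + 32852) = √(3² + 151²) - 1/((-200 + 53) + 32852) = √(9 + 22801) - 1/(-147 + 32852) = √22810 - 1/32705 = -1/32705 + √22810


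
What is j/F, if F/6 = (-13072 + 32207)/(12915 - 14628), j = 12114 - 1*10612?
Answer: -428821/19135 ≈ -22.410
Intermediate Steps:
j = 1502 (j = 12114 - 10612 = 1502)
F = -38270/571 (F = 6*((-13072 + 32207)/(12915 - 14628)) = 6*(19135/(-1713)) = 6*(19135*(-1/1713)) = 6*(-19135/1713) = -38270/571 ≈ -67.023)
j/F = 1502/(-38270/571) = 1502*(-571/38270) = -428821/19135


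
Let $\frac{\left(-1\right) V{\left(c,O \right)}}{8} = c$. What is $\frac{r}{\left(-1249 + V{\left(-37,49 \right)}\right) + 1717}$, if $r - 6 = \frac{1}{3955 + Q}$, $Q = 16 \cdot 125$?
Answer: $\frac{35731}{4549620} \approx 0.0078536$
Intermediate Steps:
$V{\left(c,O \right)} = - 8 c$
$Q = 2000$
$r = \frac{35731}{5955}$ ($r = 6 + \frac{1}{3955 + 2000} = 6 + \frac{1}{5955} = \frac{35731}{5955} \approx 6.0002$)
$\frac{r}{\left(-1249 + V{\left(-37,49 \right)}\right) + 1717} = \frac{35731}{5955 \left(\left(-1249 - -296\right) + 1717\right)} = \frac{35731}{5955 \left(\left(-1249 + 296\right) + 1717\right)} = \frac{35731}{5955 \left(-953 + 1717\right)} = \frac{35731}{5955 \cdot 764} = \frac{35731}{5955} \cdot \frac{1}{764} = \frac{35731}{4549620}$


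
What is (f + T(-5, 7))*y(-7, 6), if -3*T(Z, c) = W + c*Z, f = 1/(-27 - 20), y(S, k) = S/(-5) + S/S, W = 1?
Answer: 1276/47 ≈ 27.149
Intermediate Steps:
y(S, k) = 1 - S/5 (y(S, k) = S*(-⅕) + 1 = -S/5 + 1 = 1 - S/5)
f = -1/47 (f = 1/(-47) = -1/47 ≈ -0.021277)
T(Z, c) = -⅓ - Z*c/3 (T(Z, c) = -(1 + c*Z)/3 = -(1 + Z*c)/3 = -⅓ - Z*c/3)
(f + T(-5, 7))*y(-7, 6) = (-1/47 + (-⅓ - ⅓*(-5)*7))*(1 - ⅕*(-7)) = (-1/47 + (-⅓ + 35/3))*(1 + 7/5) = (-1/47 + 34/3)*(12/5) = (1595/141)*(12/5) = 1276/47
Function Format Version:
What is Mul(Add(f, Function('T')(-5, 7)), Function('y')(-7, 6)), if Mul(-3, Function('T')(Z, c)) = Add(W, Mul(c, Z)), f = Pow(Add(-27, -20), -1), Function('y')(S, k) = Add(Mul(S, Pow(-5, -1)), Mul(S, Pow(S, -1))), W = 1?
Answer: Rational(1276, 47) ≈ 27.149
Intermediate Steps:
Function('y')(S, k) = Add(1, Mul(Rational(-1, 5), S)) (Function('y')(S, k) = Add(Mul(S, Rational(-1, 5)), 1) = Add(Mul(Rational(-1, 5), S), 1) = Add(1, Mul(Rational(-1, 5), S)))
f = Rational(-1, 47) (f = Pow(-47, -1) = Rational(-1, 47) ≈ -0.021277)
Function('T')(Z, c) = Add(Rational(-1, 3), Mul(Rational(-1, 3), Z, c)) (Function('T')(Z, c) = Mul(Rational(-1, 3), Add(1, Mul(c, Z))) = Mul(Rational(-1, 3), Add(1, Mul(Z, c))) = Add(Rational(-1, 3), Mul(Rational(-1, 3), Z, c)))
Mul(Add(f, Function('T')(-5, 7)), Function('y')(-7, 6)) = Mul(Add(Rational(-1, 47), Add(Rational(-1, 3), Mul(Rational(-1, 3), -5, 7))), Add(1, Mul(Rational(-1, 5), -7))) = Mul(Add(Rational(-1, 47), Add(Rational(-1, 3), Rational(35, 3))), Add(1, Rational(7, 5))) = Mul(Add(Rational(-1, 47), Rational(34, 3)), Rational(12, 5)) = Mul(Rational(1595, 141), Rational(12, 5)) = Rational(1276, 47)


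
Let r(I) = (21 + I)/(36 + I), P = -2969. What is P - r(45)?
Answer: -80185/27 ≈ -2969.8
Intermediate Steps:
r(I) = (21 + I)/(36 + I)
P - r(45) = -2969 - (21 + 45)/(36 + 45) = -2969 - 66/81 = -2969 - 1*22/27 = -2969 - 22/27 = -80185/27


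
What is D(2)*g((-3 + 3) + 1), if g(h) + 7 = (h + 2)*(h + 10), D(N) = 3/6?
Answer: 13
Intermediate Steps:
D(N) = 1/2 (D(N) = 3*(1/6) = 1/2)
g(h) = -7 + (2 + h)*(10 + h) (g(h) = -7 + (h + 2)*(h + 10) = -7 + (2 + h)*(10 + h))
D(2)*g((-3 + 3) + 1) = (13 + ((-3 + 3) + 1)**2 + 12*((-3 + 3) + 1))/2 = (13 + (0 + 1)**2 + 12*(0 + 1))/2 = (13 + 1**2 + 12*1)/2 = (13 + 1 + 12)/2 = (1/2)*26 = 13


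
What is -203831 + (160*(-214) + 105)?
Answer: -237966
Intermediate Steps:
-203831 + (160*(-214) + 105) = -203831 + (-34240 + 105) = -203831 - 34135 = -237966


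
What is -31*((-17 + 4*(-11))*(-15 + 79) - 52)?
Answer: 122636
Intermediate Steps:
-31*((-17 + 4*(-11))*(-15 + 79) - 52) = -31*((-17 - 44)*64 - 52) = -31*(-61*64 - 52) = -31*(-3904 - 52) = -31*(-3956) = 122636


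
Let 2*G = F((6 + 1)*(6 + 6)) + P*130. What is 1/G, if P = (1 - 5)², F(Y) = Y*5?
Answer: 1/1250 ≈ 0.00080000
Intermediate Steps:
F(Y) = 5*Y
P = 16 (P = (-4)² = 16)
G = 1250 (G = (5*((6 + 1)*(6 + 6)) + 16*130)/2 = (5*(7*12) + 2080)/2 = (5*84 + 2080)/2 = (420 + 2080)/2 = (½)*2500 = 1250)
1/G = 1/1250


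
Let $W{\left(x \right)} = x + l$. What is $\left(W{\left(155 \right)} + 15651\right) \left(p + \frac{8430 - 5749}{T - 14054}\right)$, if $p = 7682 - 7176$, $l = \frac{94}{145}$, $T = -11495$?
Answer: $\frac{29623893691932}{3704605} \approx 7.9965 \cdot 10^{6}$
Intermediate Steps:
$l = \frac{94}{145}$ ($l = 94 \cdot \frac{1}{145} = \frac{94}{145} \approx 0.64828$)
$W{\left(x \right)} = \frac{94}{145} + x$ ($W{\left(x \right)} = x + \frac{94}{145} = \frac{94}{145} + x$)
$p = 506$
$\left(W{\left(155 \right)} + 15651\right) \left(p + \frac{8430 - 5749}{T - 14054}\right) = \left(\left(\frac{94}{145} + 155\right) + 15651\right) \left(506 + \frac{8430 - 5749}{-11495 - 14054}\right) = \left(\frac{22569}{145} + 15651\right) \left(506 + \frac{2681}{-25549}\right) = \frac{2291964 \left(506 + 2681 \left(- \frac{1}{25549}\right)\right)}{145} = \frac{2291964 \left(506 - \frac{2681}{25549}\right)}{145} = \frac{2291964}{145} \cdot \frac{12925113}{25549} = \frac{29623893691932}{3704605}$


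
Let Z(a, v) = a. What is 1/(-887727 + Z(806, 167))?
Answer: -1/886921 ≈ -1.1275e-6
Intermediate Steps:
1/(-887727 + Z(806, 167)) = 1/(-887727 + 806) = 1/(-886921) = -1/886921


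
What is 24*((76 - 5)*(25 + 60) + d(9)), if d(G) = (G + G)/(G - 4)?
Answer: 724632/5 ≈ 1.4493e+5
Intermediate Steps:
d(G) = 2*G/(-4 + G) (d(G) = (2*G)/(-4 + G) = 2*G/(-4 + G))
24*((76 - 5)*(25 + 60) + d(9)) = 24*((76 - 5)*(25 + 60) + 2*9/(-4 + 9)) = 24*(71*85 + 2*9/5) = 24*(6035 + 2*9*(1/5)) = 24*(6035 + 18/5) = 24*(30193/5) = 724632/5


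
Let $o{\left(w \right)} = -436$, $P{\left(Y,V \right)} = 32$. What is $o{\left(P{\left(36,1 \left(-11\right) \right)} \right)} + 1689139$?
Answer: $1688703$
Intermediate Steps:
$o{\left(P{\left(36,1 \left(-11\right) \right)} \right)} + 1689139 = -436 + 1689139 = 1688703$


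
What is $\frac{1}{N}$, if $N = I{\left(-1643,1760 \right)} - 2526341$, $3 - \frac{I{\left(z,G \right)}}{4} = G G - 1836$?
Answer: $- \frac{1}{14909385} \approx -6.7072 \cdot 10^{-8}$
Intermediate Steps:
$I{\left(z,G \right)} = 7356 - 4 G^{2}$ ($I{\left(z,G \right)} = 12 - 4 \left(G G - 1836\right) = 12 - 4 \left(G^{2} - 1836\right) = 12 - 4 \left(-1836 + G^{2}\right) = 12 - \left(-7344 + 4 G^{2}\right) = 7356 - 4 G^{2}$)
$N = -14909385$ ($N = \left(7356 - 4 \cdot 1760^{2}\right) - 2526341 = \left(7356 - 12390400\right) - 2526341 = -12383044 - 2526341 = -14909385$)
$\frac{1}{N} = \frac{1}{-14909385} = - \frac{1}{14909385}$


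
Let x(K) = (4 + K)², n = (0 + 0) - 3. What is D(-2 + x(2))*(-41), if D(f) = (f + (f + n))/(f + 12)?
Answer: -2665/46 ≈ -57.935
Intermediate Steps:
n = -3 (n = 0 - 3 = -3)
D(f) = (-3 + 2*f)/(12 + f) (D(f) = (f + (f - 3))/(f + 12) = (f + (-3 + f))/(12 + f) = (-3 + 2*f)/(12 + f))
D(-2 + x(2))*(-41) = ((-3 + 2*(-2 + (4 + 2)²))/(12 + (-2 + (4 + 2)²)))*(-41) = ((-3 + 2*(-2 + 6²))/(12 + (-2 + 6²)))*(-41) = ((-3 + 2*(-2 + 36))/(12 + (-2 + 36)))*(-41) = ((-3 + 2*34)/(12 + 34))*(-41) = ((-3 + 68)/46)*(-41) = ((1/46)*65)*(-41) = (65/46)*(-41) = -2665/46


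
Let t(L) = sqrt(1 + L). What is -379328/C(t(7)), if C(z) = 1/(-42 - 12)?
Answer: 20483712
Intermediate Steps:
C(z) = -1/54 (C(z) = 1/(-54) = -1/54)
-379328/C(t(7)) = -379328/(-1/54) = -379328*(-54) = 20483712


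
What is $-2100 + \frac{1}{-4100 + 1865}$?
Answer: $- \frac{4693501}{2235} \approx -2100.0$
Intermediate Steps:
$-2100 + \frac{1}{-4100 + 1865} = -2100 + \frac{1}{-2235} = -2100 - \frac{1}{2235} = - \frac{4693501}{2235}$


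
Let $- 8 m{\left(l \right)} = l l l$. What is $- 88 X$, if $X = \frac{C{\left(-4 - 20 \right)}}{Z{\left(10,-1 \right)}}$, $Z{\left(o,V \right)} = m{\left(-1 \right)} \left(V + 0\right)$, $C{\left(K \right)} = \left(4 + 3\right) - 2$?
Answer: $3520$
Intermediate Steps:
$m{\left(l \right)} = - \frac{l^{3}}{8}$ ($m{\left(l \right)} = - \frac{l l l}{8} = - \frac{l^{2} l}{8} = - \frac{l^{3}}{8}$)
$C{\left(K \right)} = 5$ ($C{\left(K \right)} = 7 - 2 = 5$)
$Z{\left(o,V \right)} = \frac{V}{8}$ ($Z{\left(o,V \right)} = - \frac{\left(-1\right)^{3}}{8} \left(V + 0\right) = \left(- \frac{1}{8}\right) \left(-1\right) V = \frac{V}{8}$)
$X = -40$ ($X = \frac{5}{\frac{1}{8} \left(-1\right)} = \frac{5}{- \frac{1}{8}} = 5 \left(-8\right) = -40$)
$- 88 X = \left(-88\right) \left(-40\right) = 3520$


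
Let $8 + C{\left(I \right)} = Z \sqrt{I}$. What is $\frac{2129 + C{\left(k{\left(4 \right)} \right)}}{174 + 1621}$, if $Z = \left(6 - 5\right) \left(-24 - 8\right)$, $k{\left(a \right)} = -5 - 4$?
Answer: $\frac{2121}{1795} - \frac{96 i}{1795} \approx 1.1816 - 0.053482 i$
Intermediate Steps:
$k{\left(a \right)} = -9$
$Z = -32$ ($Z = 1 \left(-32\right) = -32$)
$C{\left(I \right)} = -8 - 32 \sqrt{I}$
$\frac{2129 + C{\left(k{\left(4 \right)} \right)}}{174 + 1621} = \frac{2129 - \left(8 + 32 \sqrt{-9}\right)}{174 + 1621} = \frac{2129 - \left(8 + 32 \cdot 3 i\right)}{1795} = \left(2129 - \left(8 + 96 i\right)\right) \frac{1}{1795} = \left(2121 - 96 i\right) \frac{1}{1795} = \frac{2121}{1795} - \frac{96 i}{1795}$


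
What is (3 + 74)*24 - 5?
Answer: 1843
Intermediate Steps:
(3 + 74)*24 - 5 = 77*24 - 5 = 1848 - 5 = 1843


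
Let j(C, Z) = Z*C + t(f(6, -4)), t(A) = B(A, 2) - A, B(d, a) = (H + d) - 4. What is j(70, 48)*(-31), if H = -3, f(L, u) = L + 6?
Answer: -103943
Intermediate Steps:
f(L, u) = 6 + L
B(d, a) = -7 + d (B(d, a) = (-3 + d) - 4 = -7 + d)
t(A) = -7 (t(A) = (-7 + A) - A = -7)
j(C, Z) = -7 + C*Z (j(C, Z) = Z*C - 7 = C*Z - 7 = -7 + C*Z)
j(70, 48)*(-31) = (-7 + 70*48)*(-31) = (-7 + 3360)*(-31) = 3353*(-31) = -103943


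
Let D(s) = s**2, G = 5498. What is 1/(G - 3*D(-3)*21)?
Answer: 1/4931 ≈ 0.00020280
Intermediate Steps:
1/(G - 3*D(-3)*21) = 1/(5498 - 3*(-3)**2*21) = 1/(5498 - 3*9*21) = 1/(5498 - 27*21) = 1/(5498 - 567) = 1/4931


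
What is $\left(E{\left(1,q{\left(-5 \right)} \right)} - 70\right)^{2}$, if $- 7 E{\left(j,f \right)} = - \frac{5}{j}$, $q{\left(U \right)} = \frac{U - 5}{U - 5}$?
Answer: $\frac{235225}{49} \approx 4800.5$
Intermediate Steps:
$q{\left(U \right)} = 1$ ($q{\left(U \right)} = \frac{-5 + U}{-5 + U} = 1$)
$E{\left(j,f \right)} = \frac{5}{7 j}$ ($E{\left(j,f \right)} = - \frac{\left(-5\right) \frac{1}{j}}{7} = \frac{5}{7 j}$)
$\left(E{\left(1,q{\left(-5 \right)} \right)} - 70\right)^{2} = \left(\frac{5}{7 \cdot 1} - 70\right)^{2} = \left(\frac{5}{7} \cdot 1 - 70\right)^{2} = \left(\frac{5}{7} - 70\right)^{2} = \left(- \frac{485}{7}\right)^{2} = \frac{235225}{49}$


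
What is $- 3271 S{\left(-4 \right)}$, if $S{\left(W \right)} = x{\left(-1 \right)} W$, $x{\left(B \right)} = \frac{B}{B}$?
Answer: $13084$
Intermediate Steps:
$x{\left(B \right)} = 1$
$S{\left(W \right)} = W$ ($S{\left(W \right)} = 1 W = W$)
$- 3271 S{\left(-4 \right)} = \left(-3271\right) \left(-4\right) = 13084$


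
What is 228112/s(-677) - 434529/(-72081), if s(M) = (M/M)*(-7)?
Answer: -1826611041/56063 ≈ -32581.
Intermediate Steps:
s(M) = -7 (s(M) = 1*(-7) = -7)
228112/s(-677) - 434529/(-72081) = 228112/(-7) - 434529/(-72081) = 228112*(-⅐) - 434529*(-1/72081) = -228112/7 + 48281/8009 = -1826611041/56063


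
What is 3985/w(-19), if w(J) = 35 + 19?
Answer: 3985/54 ≈ 73.796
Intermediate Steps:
w(J) = 54
3985/w(-19) = 3985/54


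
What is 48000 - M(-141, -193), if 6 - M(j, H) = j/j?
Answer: 47995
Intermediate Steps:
M(j, H) = 5 (M(j, H) = 6 - j/j = 6 - 1*1 = 6 - 1 = 5)
48000 - M(-141, -193) = 48000 - 1*5 = 48000 - 5 = 47995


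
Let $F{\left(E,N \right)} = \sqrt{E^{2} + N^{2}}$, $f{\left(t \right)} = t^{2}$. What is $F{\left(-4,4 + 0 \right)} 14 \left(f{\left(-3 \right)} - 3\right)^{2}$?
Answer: $2016 \sqrt{2} \approx 2851.1$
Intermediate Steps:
$F{\left(-4,4 + 0 \right)} 14 \left(f{\left(-3 \right)} - 3\right)^{2} = \sqrt{\left(-4\right)^{2} + \left(4 + 0\right)^{2}} \cdot 14 \left(\left(-3\right)^{2} - 3\right)^{2} = \sqrt{16 + 4^{2}} \cdot 14 \left(9 - 3\right)^{2} = \sqrt{16 + 16} \cdot 14 \cdot 6^{2} = \sqrt{32} \cdot 14 \cdot 36 = 4 \sqrt{2} \cdot 14 \cdot 36 = 56 \sqrt{2} \cdot 36 = 2016 \sqrt{2}$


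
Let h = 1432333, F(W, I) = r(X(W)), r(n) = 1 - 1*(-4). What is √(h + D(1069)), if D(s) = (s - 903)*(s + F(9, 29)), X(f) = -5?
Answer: √1610617 ≈ 1269.1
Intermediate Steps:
r(n) = 5 (r(n) = 1 + 4 = 5)
F(W, I) = 5
D(s) = (-903 + s)*(5 + s) (D(s) = (s - 903)*(s + 5) = (-903 + s)*(5 + s))
√(h + D(1069)) = √(1432333 + (-4515 + 1069² - 898*1069)) = √(1432333 + (-4515 + 1142761 - 959962)) = √(1432333 + 178284) = √1610617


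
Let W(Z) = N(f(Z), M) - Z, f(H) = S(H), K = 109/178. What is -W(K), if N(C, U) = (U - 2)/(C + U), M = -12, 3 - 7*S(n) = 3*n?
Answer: -1497827/2624610 ≈ -0.57069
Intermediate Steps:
S(n) = 3/7 - 3*n/7
K = 109/178 (K = 109*(1/178) = 109/178 ≈ 0.61236)
f(H) = 3/7 - 3*H/7
N(C, U) = (-2 + U)/(C + U)
W(Z) = -Z - 14/(-81/7 - 3*Z/7) (W(Z) = (-2 - 12)/((3/7 - 3*Z/7) - 12) - Z = -14/(-81/7 - 3*Z/7) - Z = -Z - 14/(-81/7 - 3*Z/7))
-W(K) = -(98/3 - 1*109/178*(27 + 109/178))/(27 + 109/178) = -(98/3 - 1*109/178*4915/178)/4915/178 = -178*(98/3 - 535735/31684)/4915 = -178*1497827/(4915*95052) = -1*1497827/2624610 = -1497827/2624610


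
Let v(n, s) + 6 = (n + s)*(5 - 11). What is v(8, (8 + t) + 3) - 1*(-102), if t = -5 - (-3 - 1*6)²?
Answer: 498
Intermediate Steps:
t = -86 (t = -5 - (-3 - 6)² = -5 - 1*(-9)² = -5 - 1*81 = -5 - 81 = -86)
v(n, s) = -6 - 6*n - 6*s (v(n, s) = -6 + (n + s)*(5 - 11) = -6 + (n + s)*(-6) = -6 + (-6*n - 6*s) = -6 - 6*n - 6*s)
v(8, (8 + t) + 3) - 1*(-102) = (-6 - 6*8 - 6*((8 - 86) + 3)) - 1*(-102) = (-6 - 48 - 6*(-78 + 3)) + 102 = (-6 - 48 - 6*(-75)) + 102 = (-6 - 48 + 450) + 102 = 396 + 102 = 498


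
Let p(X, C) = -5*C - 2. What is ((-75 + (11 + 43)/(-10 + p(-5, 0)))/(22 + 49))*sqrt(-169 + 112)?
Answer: -159*I*sqrt(57)/142 ≈ -8.4537*I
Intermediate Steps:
p(X, C) = -2 - 5*C
((-75 + (11 + 43)/(-10 + p(-5, 0)))/(22 + 49))*sqrt(-169 + 112) = ((-75 + (11 + 43)/(-10 + (-2 - 5*0)))/(22 + 49))*sqrt(-169 + 112) = ((-75 + 54/(-10 + (-2 + 0)))/71)*sqrt(-57) = ((-75 + 54/(-10 - 2))*(1/71))*(I*sqrt(57)) = ((-75 + 54/(-12))*(1/71))*(I*sqrt(57)) = ((-75 + 54*(-1/12))*(1/71))*(I*sqrt(57)) = ((-75 - 9/2)*(1/71))*(I*sqrt(57)) = (-159/2*1/71)*(I*sqrt(57)) = -159*I*sqrt(57)/142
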